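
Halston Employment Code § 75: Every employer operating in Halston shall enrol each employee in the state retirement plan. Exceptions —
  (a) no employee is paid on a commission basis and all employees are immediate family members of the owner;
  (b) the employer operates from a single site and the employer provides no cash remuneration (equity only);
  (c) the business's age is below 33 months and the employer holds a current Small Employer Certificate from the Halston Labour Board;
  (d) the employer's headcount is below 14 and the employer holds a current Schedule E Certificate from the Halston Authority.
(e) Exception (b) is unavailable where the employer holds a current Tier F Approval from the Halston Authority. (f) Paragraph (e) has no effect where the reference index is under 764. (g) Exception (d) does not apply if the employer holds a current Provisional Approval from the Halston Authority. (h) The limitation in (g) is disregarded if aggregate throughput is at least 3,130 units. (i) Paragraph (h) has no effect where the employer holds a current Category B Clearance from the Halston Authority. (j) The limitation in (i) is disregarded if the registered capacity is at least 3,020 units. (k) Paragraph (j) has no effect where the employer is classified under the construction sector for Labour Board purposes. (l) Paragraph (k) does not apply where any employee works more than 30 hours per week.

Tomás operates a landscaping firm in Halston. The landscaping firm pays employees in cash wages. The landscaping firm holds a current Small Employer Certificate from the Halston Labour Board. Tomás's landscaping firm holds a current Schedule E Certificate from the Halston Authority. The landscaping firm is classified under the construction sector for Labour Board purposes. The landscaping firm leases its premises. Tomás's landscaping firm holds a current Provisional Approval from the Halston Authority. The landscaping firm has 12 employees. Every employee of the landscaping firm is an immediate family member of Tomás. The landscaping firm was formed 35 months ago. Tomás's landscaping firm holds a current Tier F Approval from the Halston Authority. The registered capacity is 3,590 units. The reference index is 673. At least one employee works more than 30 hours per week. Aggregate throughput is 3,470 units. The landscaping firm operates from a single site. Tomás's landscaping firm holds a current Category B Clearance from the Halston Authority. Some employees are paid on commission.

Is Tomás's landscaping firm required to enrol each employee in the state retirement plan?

Exception (a) fails — some employees are paid on commission.
Exception (b) does not apply: employees are paid cash wages.
Exception (c) fails — the business's age is 35 months, not below 33 months.
Exception (d) is satisfied on its face — the employer's headcount is 12, below the 14 limit; a current Schedule E Certificate is held. Applying paragraphs (g)–(l): (g) operates (a current Provisional Approval is held), but is displaced by (h): (h) operates against (g): aggregate throughput is 3,470 units, meeting the 3,130 units threshold. (i) is triggered (a current Category B Clearance is held), but is set aside by (j): (j) operates against (i): the registered capacity is 3,590 units, meeting the 3,020 units threshold. (k) would limit (j) — the landscaping firm is classified under the construction sector — but (l) sets (k) aside: (l) operates against (k): at least one employee exceeds 30 hours/week. (d) remains available.

No — exception (d) applies; Tomás's landscaping firm is not required to enrol each employee in the state retirement plan.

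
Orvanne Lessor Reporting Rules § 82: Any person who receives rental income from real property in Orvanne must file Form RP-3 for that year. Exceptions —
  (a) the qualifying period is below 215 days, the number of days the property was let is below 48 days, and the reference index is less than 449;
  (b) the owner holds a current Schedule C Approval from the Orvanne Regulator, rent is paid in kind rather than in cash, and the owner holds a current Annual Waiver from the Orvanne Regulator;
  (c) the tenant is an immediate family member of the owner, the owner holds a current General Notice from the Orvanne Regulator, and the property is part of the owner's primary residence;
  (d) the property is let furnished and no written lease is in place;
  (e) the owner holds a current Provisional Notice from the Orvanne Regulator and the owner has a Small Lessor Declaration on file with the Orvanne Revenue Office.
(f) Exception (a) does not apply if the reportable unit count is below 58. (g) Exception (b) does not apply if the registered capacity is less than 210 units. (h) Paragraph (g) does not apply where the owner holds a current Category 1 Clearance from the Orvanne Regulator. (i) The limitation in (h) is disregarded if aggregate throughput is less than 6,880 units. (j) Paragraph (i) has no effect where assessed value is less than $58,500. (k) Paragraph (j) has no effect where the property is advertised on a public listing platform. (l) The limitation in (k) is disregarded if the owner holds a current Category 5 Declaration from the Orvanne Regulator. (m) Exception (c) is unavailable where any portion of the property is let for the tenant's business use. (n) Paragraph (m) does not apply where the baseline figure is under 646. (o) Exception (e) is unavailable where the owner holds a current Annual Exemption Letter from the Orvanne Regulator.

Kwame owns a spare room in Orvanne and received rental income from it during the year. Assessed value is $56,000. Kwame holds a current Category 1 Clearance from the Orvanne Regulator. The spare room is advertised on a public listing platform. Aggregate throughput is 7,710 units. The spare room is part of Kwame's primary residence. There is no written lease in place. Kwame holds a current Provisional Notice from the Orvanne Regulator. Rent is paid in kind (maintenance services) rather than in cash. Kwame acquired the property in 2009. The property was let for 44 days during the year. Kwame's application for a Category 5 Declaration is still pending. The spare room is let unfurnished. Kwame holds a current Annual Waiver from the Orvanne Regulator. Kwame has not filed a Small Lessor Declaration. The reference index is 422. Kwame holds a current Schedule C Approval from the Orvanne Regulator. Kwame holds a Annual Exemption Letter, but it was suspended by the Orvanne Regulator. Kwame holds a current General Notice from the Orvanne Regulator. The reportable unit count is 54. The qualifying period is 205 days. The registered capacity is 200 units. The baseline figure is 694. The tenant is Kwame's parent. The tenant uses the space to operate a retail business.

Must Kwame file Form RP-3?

Exception (a): the qualifying period is 205 days, below the 215 days limit; the number of days the property was let is 44 days, below the 48 days limit; the reference index is 422, less than the 449 limit — every condition holds. Turning to paragraph (f): (f) is triggered — the reportable unit count is 54, below the 58 limit. Exception (a) does not apply.
Exception (b)'s conditions are all satisfied: a current Schedule C Approval is held; rent is paid in kind; a current Annual Waiver is held. As to paragraphs (g)–(l): (g) is engaged (the registered capacity is 200 units, less than the 210 units limit), but yields to (h): (h) is triggered — a current Category 1 Clearance is held. (i), which would lift (h), is inapplicable — aggregate throughput is 7,710 units, not less than 6,880 units. Exception (b) stands.
Exception (c): the tenant is an immediate family member; a current General Notice is held; the spare room is part of the primary residence — every condition holds. However, paragraphs (m)–(n) must be considered: (m) operates against (c): the space is let for business use. (n), which would lift (m), does not operate here — the baseline figure is 694, not under 646. So (c) is unavailable.
Exception (d) requires that the property is let furnished; but the property is let unfurnished, so (d) is unavailable.
Exception (e) fails — no Small Lessor Declaration is on file.

No — exception (b) applies; Kwame is not required to file Form RP-3.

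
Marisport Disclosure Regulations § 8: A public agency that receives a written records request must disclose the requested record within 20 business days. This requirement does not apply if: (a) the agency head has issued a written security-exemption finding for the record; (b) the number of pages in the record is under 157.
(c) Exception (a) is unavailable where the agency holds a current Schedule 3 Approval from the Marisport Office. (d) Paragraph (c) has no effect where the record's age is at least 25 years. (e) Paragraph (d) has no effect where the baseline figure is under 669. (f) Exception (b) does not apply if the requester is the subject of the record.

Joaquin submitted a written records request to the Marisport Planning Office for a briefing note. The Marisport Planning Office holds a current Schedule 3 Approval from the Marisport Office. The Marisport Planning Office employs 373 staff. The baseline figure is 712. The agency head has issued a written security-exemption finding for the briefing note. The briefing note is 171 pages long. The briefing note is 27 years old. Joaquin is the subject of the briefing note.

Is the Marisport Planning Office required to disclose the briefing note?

Exception (a): a written security-exemption finding has been issued — every condition holds. Applying paragraphs (c)–(e): (c) would limit (a) — a current Schedule 3 Approval is held — but (d) sets (c) aside: (d) operates against (c): the record's age is 27 years, meeting the 25 years threshold. (e), which would lift (d), does not operate here — the baseline figure is 712, not under 669. So (a) applies.
Exception (b) fails — the number of pages in the record is 171, not under 157.

No — exception (a) applies; the Marisport Planning Office is not required to disclose the briefing note.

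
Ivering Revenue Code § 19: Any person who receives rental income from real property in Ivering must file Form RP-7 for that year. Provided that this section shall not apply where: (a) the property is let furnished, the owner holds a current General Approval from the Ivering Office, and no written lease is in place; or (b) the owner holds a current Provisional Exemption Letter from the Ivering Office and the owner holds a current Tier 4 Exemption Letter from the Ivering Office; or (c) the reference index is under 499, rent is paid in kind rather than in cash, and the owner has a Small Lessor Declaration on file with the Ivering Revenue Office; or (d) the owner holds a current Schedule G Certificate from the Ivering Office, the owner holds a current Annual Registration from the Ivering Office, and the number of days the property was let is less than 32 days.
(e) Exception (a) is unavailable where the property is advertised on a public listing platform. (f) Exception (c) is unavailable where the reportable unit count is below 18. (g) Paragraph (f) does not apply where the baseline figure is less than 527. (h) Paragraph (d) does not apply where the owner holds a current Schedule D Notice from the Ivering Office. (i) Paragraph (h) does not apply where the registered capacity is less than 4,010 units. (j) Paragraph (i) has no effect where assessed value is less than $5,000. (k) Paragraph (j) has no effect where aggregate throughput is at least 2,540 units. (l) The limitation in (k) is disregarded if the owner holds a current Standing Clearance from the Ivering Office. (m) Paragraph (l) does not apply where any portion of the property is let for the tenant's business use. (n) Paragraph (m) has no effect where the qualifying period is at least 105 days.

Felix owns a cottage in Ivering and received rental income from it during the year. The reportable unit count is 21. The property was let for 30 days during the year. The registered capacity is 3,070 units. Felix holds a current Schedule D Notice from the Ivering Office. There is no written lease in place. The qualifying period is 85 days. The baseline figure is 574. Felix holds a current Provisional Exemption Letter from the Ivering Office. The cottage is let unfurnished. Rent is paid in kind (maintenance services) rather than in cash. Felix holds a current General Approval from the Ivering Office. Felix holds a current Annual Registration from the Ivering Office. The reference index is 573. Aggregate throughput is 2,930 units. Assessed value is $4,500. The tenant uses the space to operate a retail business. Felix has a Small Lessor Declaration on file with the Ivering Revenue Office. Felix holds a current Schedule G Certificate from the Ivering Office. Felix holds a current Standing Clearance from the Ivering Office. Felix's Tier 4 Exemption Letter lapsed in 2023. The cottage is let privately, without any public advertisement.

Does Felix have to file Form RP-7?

Exception (a) does not apply: the property is let unfurnished.
Exception (b) requires that the owner holds a current Tier 4 Exemption Letter from the Ivering Office; but there is no Tier 4 Exemption Letter in force, so (b) is unavailable.
Exception (c) does not apply: the reference index is 573, not under 499.
Exception (d)'s conditions are all satisfied: a current Schedule G Certificate is held; a current Annual Registration is held; the number of days the property was let is 30 days, less than the 32 days limit. As to paragraphs (h)–(n): (h) is triggered (a current Schedule D Notice is held), but is set aside by (i): (i) is triggered — the registered capacity is 3,070 units, less than the 4,010 units limit. (j) applies (assessed value is $4,500, less than the $5,000 limit), but yields to (k): (k) operates against (j): aggregate throughput is 2,930 units, meeting the 2,540 units threshold. (l) would limit (k) — a current Standing Clearance is held — but (m) sets (l) aside: (m) is engaged — the space is let for business use. (n) does not operate here (the qualifying period is 85 days, short of 105 days), so (m) stands. Exception (d) stands.

No — exception (d) applies; Felix is not required to file Form RP-7.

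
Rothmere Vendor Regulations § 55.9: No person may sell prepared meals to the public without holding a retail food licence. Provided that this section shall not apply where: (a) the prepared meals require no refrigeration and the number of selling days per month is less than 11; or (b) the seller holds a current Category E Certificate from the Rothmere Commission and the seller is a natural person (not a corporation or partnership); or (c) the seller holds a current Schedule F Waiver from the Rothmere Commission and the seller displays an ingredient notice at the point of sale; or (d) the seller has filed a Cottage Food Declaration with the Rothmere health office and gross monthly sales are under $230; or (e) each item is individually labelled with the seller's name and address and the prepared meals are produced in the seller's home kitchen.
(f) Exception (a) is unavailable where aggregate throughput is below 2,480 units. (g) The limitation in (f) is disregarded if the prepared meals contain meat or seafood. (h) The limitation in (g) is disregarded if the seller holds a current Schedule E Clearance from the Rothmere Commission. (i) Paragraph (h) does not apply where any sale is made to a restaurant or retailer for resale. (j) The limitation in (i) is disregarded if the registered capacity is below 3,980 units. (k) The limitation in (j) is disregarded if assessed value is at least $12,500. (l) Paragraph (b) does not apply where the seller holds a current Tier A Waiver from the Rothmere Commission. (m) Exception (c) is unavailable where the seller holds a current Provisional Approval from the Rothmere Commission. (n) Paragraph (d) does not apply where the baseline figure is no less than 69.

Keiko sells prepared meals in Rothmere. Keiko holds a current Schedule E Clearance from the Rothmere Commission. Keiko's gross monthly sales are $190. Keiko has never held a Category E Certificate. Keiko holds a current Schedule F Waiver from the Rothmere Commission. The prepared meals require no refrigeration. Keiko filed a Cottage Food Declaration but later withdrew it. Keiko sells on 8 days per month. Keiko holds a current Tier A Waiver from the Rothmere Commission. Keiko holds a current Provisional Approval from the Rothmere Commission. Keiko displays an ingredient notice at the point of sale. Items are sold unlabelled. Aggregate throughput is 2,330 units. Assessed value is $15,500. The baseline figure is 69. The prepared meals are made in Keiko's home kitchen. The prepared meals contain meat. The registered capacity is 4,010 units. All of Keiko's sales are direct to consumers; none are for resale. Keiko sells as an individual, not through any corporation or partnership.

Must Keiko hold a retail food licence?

Exception (a): the prepared meals are shelf-stable; the number of selling days per month is 8, less than the 11 limit — every condition holds. But applying paragraphs (f)–(k): (f) operates against (a): aggregate throughput is 2,330 units, below the 2,480 units limit. (g) is triggered (the prepared meals contain meat), but is itself disapplied by (h): (h) operates — a current Schedule E Clearance is held. (i), which would lift (h), is not triggered — no sales are for resale. (a) is therefore removed.
Exception (b) fails — there is no Category E Certificate in force.
All of (c)'s requirements are met (a current Schedule F Waiver is held; an ingredient notice is displayed). But: (m) is engaged — a current Provisional Approval is held. Exception (c) does not apply.
Exception (d) fails — the Cottage Food Declaration was withdrawn.
Exception (e) fails — items are sold unlabelled.
No exception displaces § 55.9.

Yes — Keiko must hold a retail food licence.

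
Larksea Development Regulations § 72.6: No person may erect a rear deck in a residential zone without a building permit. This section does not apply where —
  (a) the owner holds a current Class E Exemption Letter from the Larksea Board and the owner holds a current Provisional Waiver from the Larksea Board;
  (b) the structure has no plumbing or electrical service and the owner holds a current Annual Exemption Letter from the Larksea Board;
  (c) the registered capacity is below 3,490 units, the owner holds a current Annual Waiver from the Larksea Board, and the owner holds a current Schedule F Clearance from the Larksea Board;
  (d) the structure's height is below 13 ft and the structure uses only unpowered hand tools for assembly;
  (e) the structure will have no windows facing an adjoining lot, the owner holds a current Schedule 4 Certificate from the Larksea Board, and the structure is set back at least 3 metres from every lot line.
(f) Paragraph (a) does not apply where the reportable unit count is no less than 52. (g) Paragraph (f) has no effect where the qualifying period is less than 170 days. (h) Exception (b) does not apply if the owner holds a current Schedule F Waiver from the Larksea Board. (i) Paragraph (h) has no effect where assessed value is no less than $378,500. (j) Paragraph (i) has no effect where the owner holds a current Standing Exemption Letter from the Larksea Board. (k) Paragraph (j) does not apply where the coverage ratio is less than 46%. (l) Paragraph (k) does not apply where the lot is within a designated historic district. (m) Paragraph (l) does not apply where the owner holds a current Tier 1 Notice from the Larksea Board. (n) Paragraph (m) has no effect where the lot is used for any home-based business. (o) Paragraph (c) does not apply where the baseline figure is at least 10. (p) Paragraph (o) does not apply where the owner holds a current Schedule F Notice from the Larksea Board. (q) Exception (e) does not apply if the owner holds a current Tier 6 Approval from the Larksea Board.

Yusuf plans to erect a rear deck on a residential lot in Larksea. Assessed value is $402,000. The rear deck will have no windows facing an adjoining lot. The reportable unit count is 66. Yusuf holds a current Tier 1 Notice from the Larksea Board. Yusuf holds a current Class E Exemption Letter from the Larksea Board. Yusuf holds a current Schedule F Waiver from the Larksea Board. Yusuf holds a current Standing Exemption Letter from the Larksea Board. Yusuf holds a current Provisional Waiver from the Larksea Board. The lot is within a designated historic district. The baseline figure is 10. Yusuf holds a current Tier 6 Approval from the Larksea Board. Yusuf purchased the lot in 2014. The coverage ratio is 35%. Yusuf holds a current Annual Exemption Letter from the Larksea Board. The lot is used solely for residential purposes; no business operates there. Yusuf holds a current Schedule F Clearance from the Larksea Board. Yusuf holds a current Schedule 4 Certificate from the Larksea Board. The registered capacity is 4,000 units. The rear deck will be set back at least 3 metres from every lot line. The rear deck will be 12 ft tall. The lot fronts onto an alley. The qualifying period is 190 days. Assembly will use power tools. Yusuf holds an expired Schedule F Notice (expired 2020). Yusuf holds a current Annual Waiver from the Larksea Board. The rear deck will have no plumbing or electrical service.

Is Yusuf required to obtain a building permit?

No — exception (b) applies; Yusuf does not need a building permit.

Exception (a)'s conditions are all satisfied: a current Class E Exemption Letter is held; a current Provisional Waiver is held. Turning to paragraphs (f)–(g): (f) operates against (a): the reportable unit count is 66, meeting the 52 threshold. (g), which would lift (f), does not operate here — the qualifying period is 190 days, not less than 170 days. So (a) is unavailable.
All of (b)'s requirements are met (there is no plumbing or electrical service; a current Annual Exemption Letter is held). Considering the limiting provisions: (h) is engaged (a current Schedule F Waiver is held), but is set aside by (i): (i) operates against (h): assessed value is $402,000, meeting the $378,500 threshold. (j) is engaged (a current Standing Exemption Letter is held), but yields to (k): (k) operates against (j): the coverage ratio is 35%, less than the 46% limit. (l) would limit (k) — the lot is in a historic district — but (m) sets (l) aside: (m) applies — a current Tier 1 Notice is held. (n) is inapplicable (the lot is solely residential), so (m) stands. Exception (b) stands.
Exception (c) requires that the registered capacity is below 3,490 units; but the registered capacity is 4,000 units, not below 3,490 units, so (c) is unavailable.
Exception (d) fails — assembly uses power tools.
Exception (e) is satisfied on its face — no windows face an adjoining lot; a current Schedule 4 Certificate is held; the setback is at least 3 m on every side. However, paragraph (q) must be considered: (q) is triggered — a current Tier 6 Approval is held. So (e) is unavailable.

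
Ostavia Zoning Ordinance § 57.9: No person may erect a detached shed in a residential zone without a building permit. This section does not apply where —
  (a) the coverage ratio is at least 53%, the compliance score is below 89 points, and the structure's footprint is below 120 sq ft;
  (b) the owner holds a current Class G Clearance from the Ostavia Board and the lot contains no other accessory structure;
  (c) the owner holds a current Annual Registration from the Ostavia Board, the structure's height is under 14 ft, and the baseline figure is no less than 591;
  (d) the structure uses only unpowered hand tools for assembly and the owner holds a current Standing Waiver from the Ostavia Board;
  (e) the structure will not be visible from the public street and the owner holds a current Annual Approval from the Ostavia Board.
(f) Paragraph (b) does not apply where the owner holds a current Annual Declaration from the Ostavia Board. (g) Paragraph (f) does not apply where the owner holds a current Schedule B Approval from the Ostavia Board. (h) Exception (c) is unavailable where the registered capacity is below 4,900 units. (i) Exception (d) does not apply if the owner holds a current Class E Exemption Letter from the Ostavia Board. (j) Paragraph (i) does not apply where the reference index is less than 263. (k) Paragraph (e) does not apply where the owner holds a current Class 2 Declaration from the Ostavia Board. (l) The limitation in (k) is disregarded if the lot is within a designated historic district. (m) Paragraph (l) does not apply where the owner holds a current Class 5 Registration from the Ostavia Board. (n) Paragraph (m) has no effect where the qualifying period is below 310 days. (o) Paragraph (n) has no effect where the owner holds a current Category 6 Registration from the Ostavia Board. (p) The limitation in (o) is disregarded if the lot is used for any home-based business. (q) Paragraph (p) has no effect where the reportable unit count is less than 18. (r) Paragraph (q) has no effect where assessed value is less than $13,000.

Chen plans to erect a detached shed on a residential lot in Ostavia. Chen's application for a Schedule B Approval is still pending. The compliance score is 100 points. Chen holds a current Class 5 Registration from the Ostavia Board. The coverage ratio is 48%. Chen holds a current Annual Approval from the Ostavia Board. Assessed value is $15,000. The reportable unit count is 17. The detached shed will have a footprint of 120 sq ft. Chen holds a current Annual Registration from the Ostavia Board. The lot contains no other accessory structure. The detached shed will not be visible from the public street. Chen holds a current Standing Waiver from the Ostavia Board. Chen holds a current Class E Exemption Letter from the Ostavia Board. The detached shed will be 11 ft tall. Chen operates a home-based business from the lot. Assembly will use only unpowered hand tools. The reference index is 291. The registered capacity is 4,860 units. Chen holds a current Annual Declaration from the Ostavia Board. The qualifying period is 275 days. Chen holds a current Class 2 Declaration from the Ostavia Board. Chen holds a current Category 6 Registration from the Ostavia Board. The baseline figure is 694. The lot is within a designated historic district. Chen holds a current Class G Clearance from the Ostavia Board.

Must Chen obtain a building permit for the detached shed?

Yes — Chen must obtain a building permit.

Exception (a) requires that the coverage ratio is at least 53%; but the coverage ratio is 48%, short of 53%, so (a) is unavailable.
All of (b)'s requirements are met (a current Class G Clearance is held; the lot has no other accessory structure). However, paragraphs (f)–(g) must be considered: (f) operates against (b): a current Annual Declaration is held. (g) is inapplicable (there is no Schedule B Approval in force), so (f) stands. So (b) is unavailable.
Exception (c): a current Annual Registration is held; the structure's height is 11 ft, under the 14 ft limit; the baseline figure is 694, meeting the 591 threshold — every condition holds. However, paragraph (h) must be considered: (h) operates — the registered capacity is 4,860 units, below the 4,900 units limit. So (c) is unavailable.
Exception (d)'s conditions are all satisfied: assembly uses only hand tools; a current Standing Waiver is held. Turning to paragraphs (i)–(j): (i) operates against (d): a current Class E Exemption Letter is held. (j) is inapplicable (the reference index is 291, not less than 263), so (i) stands. So (d) is unavailable.
Exception (e) is satisfied on its face — the structure will not be visible from the street; a current Annual Approval is held. However, paragraphs (k)–(r) must be considered: (k) is engaged — a current Class 2 Declaration is held. (l) applies (the lot is in a historic district), but yields to (m): (m) is engaged — a current Class 5 Registration is held. (n) applies (the qualifying period is 275 days, below the 310 days limit), but is displaced by (o): (o) is engaged — a current Category 6 Registration is held. (p) operates (a home-based business operates on the lot), but is overridden by (q): (q) operates against (p): the reportable unit count is 17, less than the 18 limit. (r) is not triggered (assessed value is $15,000, not less than $13,000), so (q) stands. So (e) is unavailable.
Every exception is unavailable, so the rule governs.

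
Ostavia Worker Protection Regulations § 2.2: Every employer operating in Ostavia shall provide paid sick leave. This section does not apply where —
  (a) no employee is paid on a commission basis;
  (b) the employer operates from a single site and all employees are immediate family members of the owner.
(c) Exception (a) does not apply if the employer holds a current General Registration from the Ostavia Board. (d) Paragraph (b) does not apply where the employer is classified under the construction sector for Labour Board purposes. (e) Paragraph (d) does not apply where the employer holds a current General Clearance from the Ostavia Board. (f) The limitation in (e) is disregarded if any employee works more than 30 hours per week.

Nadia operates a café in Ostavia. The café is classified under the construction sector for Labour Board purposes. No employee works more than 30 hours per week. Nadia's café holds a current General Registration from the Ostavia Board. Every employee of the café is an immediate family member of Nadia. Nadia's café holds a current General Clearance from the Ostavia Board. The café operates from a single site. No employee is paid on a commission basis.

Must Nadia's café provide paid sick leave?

Exception (a) is satisfied on its face — no employee is paid on commission. But applying paragraph (c): (c) operates against (a): a current General Registration is held. (a) is therefore removed.
All of (b)'s requirements are met (the employer operates from a single site; every employee is an immediate family member). Applying paragraphs (d)–(f): (d) would limit (b) — the café is classified under the construction sector — but (e) sets (d) aside: (e) is triggered — a current General Clearance is held. (f), which would lift (e), is not triggered — no employee exceeds 30 hours/week. So (b) applies.

No — exception (b) applies; Nadia's café is not required to provide paid sick leave.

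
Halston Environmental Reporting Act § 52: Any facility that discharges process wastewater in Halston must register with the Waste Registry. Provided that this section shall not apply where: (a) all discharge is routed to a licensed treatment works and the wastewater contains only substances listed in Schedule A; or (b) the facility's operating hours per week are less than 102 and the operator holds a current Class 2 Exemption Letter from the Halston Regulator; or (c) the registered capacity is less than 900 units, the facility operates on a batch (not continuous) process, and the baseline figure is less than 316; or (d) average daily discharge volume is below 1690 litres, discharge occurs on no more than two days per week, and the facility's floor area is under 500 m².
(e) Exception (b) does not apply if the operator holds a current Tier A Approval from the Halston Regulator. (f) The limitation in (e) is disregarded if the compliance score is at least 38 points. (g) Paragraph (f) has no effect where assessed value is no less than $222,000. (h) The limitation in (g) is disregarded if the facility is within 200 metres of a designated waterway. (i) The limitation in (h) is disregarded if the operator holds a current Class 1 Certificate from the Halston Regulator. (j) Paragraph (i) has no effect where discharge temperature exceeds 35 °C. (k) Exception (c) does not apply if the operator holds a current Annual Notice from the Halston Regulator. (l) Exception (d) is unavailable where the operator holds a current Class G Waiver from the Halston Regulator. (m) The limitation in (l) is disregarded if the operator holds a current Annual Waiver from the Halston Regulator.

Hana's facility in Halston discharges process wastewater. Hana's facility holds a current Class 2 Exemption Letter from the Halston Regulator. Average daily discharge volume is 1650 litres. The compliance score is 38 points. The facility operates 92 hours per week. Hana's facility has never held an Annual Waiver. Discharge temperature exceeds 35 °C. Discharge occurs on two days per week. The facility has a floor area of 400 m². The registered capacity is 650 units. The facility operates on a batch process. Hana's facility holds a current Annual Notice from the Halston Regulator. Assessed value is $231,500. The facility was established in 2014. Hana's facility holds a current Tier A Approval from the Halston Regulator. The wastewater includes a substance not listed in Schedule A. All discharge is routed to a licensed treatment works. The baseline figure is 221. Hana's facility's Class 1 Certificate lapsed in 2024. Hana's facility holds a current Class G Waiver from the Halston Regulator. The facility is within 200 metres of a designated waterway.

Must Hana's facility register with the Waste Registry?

Exception (a) requires that the wastewater contains only substances listed in Schedule A; but the wastewater includes a non-Schedule-A substance, so (a) is unavailable.
Exception (b)'s conditions are all satisfied: the facility's operating hours per week are 92, less than the 102 limit; a current Class 2 Exemption Letter is held. Considering the limiting provisions: (e) applies (a current Tier A Approval is held), but is displaced by (f): (f) operates against (e): the compliance score is 38 points, meeting the 38 points threshold. (g) is triggered (assessed value is $231,500, meeting the $222,000 threshold), but is itself disapplied by (h): (h) is engaged — the facility is within 200 m of a designated waterway. (i) is not engaged (there is no Class 1 Certificate in force), so (h) stands. So (b) applies.
All of (c)'s requirements are met (the registered capacity is 650 units, less than the 900 units limit; the facility operates on a batch process; the baseline figure is 221, less than the 316 limit). But: (k) operates against (c): a current Annual Notice is held. Exception (c) does not apply.
Exception (d): average daily discharge volume is 1650 litres, below the 1690 litres limit; discharge occurs on no more than two days per week; the facility's floor area is 400 m², under the 500 m² limit — every condition holds. Turning to paragraphs (l)–(m): (l) operates against (d): a current Class G Waiver is held. (m), which would lift (l), is not engaged — no current Annual Waiver is held. So (d) is unavailable.

No — exception (b) applies; Hana's facility is not required to register with the Waste Registry.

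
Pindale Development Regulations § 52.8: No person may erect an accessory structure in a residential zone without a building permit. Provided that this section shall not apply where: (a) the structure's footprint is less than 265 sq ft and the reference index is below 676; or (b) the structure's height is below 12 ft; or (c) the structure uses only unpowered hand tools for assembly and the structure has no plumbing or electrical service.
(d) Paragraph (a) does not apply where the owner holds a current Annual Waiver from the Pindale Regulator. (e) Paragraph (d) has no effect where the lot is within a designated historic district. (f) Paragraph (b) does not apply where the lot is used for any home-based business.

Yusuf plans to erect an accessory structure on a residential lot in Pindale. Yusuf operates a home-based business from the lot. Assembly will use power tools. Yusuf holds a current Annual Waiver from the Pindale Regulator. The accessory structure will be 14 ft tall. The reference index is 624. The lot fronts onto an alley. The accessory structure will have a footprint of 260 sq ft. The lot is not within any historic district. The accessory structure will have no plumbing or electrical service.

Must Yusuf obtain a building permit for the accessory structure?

Yes — Yusuf must obtain a building permit.

Exception (a) is satisfied on its face — the structure's footprint is 260 sq ft, less than the 265 sq ft limit; the reference index is 624, below the 676 limit. But: (d) operates against (a): a current Annual Waiver is held. (e), which would lift (d), is not engaged — the lot is not in a historic district. So (a) is unavailable.
Exception (b) fails — the structure's height is 14 ft, not below 12 ft.
Exception (c) does not apply: assembly uses power tools.
No exception displaces § 52.8.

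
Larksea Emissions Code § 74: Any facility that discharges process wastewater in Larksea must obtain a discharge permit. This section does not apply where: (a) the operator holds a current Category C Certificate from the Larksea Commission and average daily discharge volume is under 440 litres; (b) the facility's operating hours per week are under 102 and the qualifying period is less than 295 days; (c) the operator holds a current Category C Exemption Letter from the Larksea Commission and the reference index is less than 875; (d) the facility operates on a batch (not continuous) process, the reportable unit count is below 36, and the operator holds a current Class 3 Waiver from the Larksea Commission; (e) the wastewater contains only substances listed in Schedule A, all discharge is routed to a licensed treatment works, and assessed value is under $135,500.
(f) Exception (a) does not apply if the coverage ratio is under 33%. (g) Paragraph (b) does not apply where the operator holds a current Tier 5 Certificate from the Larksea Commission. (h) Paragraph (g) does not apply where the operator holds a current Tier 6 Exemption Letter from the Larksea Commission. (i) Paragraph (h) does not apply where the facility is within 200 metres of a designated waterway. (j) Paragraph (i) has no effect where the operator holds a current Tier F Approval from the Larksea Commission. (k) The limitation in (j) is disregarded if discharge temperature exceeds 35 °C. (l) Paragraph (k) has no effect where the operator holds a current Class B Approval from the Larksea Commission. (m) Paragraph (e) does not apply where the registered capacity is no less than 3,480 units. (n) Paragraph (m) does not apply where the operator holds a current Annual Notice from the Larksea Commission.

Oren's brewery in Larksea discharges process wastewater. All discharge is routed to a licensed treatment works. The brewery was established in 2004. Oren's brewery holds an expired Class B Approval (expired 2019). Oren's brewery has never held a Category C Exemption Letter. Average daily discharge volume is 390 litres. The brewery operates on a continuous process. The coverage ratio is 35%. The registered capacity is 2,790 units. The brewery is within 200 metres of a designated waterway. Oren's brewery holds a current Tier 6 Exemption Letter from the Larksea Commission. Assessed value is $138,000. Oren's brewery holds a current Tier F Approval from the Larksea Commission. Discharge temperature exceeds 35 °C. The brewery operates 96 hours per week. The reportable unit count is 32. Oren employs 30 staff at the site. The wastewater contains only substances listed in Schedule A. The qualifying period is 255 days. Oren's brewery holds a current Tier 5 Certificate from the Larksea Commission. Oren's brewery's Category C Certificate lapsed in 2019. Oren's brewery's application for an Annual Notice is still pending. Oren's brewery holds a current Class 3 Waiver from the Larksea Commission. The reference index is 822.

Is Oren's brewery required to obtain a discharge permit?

Yes — Oren's brewery must obtain a discharge permit.

Exception (a) requires that the operator holds a current Category C Certificate from the Larksea Commission; but no current Category C Certificate is held, so (a) is unavailable.
Exception (b) is satisfied on its face — the facility's operating hours per week are 96, under the 102 limit; the qualifying period is 255 days, less than the 295 days limit. However, paragraphs (g)–(l) must be considered: (g) operates — a current Tier 5 Certificate is held. (h) would limit (g) — a current Tier 6 Exemption Letter is held — but (i) sets (h) aside: (i) is engaged — the brewery is within 200 m of a designated waterway. (j) applies (a current Tier F Approval is held), but is displaced by (k): (k) is triggered — discharge temperature exceeds 35 °C. (l), which would lift (k), is not engaged — no current Class B Approval is held. (b) is therefore removed.
Exception (c) requires that the operator holds a current Category C Exemption Letter from the Larksea Commission; but there is no Category C Exemption Letter in force, so (c) is unavailable.
Exception (d) requires that the facility operates on a batch (not continuous) process; but the facility operates on a continuous process, so (d) is unavailable.
Exception (e) fails — assessed value is $138,000, not under $135,500.
No exception is made out. Oren's brewery falls within the general rule.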